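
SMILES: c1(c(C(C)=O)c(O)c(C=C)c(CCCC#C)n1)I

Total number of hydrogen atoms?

Hydrogens are implicit in SMILES; fill each atom to its normal valence:
  5 × C (aromatic): no H
  4 × C: 2 H each → 8
  2 × C: 1 H each → 2
  2 × C: no H
  1 × C: 3 H
  1 × I: no H
  1 × N (aromatic): no H
  1 × O: 1 H
  1 × O: no H
  Total hydrogens = 14.

14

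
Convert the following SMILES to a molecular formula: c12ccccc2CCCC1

Heavy atoms from the SMILES: 10 C.
Implicit hydrogens by atom environment:
  4 × C: 2 H each → 8
  4 × C (aromatic): 1 H each → 4
  2 × C (aromatic): no H
  Total hydrogens = 12.
Molecular formula: C10H12

C10H12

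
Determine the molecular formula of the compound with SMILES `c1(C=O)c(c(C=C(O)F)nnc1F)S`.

C7H4F2N2O2S

Heavy atoms from the SMILES: 7 C, 2 F, 2 N, 2 O, 1 S.
Implicit hydrogens by atom environment:
  4 × C (aromatic): no H
  2 × C: 1 H each → 2
  2 × F: no H
  2 × N (aromatic): no H
  1 × C: no H
  1 × O: 1 H
  1 × O: no H
  1 × S: 1 H
  Total hydrogens = 4.
Molecular formula: C7H4F2N2O2S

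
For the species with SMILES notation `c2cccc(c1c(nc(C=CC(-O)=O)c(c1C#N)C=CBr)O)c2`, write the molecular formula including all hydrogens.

C17H11BrN2O3

Heavy atoms from the SMILES: 1 Br, 17 C, 2 N, 3 O.
Implicit hydrogens by atom environment:
  6 × C (aromatic): no H
  5 × C (aromatic): 1 H each → 5
  4 × C: 1 H each → 4
  2 × C: no H
  2 × O: 1 H each → 2
  1 × Br: no H
  1 × N (aromatic): no H
  1 × N: no H
  1 × O: no H
  Total hydrogens = 11.
Molecular formula: C17H11BrN2O3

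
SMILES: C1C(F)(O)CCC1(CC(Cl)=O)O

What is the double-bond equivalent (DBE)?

2

Molecular formula from the SMILES: C7H10ClFO3.
DoU = (2C + 2 + N − H − X)/2 = (2·7 + 2 + 0 − 10 − 2)/2 = 4/2 = 2.
(Structurally: 1 ring(s) + 1 π bond(s) = 2.)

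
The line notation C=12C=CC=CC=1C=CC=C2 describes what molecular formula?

Heavy atoms from the SMILES: 10 C.
Implicit hydrogens by atom environment:
  8 × C (aromatic): 1 H each → 8
  2 × C (aromatic): no H
  Total hydrogens = 8.
Molecular formula: C10H8

C10H8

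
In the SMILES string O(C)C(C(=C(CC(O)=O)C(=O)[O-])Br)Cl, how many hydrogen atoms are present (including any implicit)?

7

Hydrogens are implicit in SMILES; fill each atom to its normal valence:
  4 × C: no H
  3 × O: no H
  1 × Br: no H
  1 × C: 3 H
  1 × C: 2 H
  1 × C: 1 H
  1 × Cl: no H
  1 × O: 1 H
  1 × O (charge -1): no H
  Total hydrogens = 7.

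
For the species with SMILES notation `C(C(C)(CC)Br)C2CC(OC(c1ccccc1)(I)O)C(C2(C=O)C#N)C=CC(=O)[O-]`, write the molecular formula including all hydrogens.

Heavy atoms from the SMILES: 1 Br, 22 C, 1 I, 1 N, 5 O.
Implicit hydrogens by atom environment:
  6 × C: 1 H each → 6
  5 × C (aromatic): 1 H each → 5
  5 × C: no H
  3 × C: 2 H each → 6
  3 × O: no H
  2 × C: 3 H each → 6
  1 × Br: no H
  1 × C (aromatic): no H
  1 × I: no H
  1 × N: no H
  1 × O: 1 H
  1 × O (charge -1): no H
  Total hydrogens = 24.
Net charge -1.
Molecular formula: C22H24BrINO5-

C22H24BrINO5-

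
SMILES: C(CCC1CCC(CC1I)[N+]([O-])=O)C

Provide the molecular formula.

Heavy atoms from the SMILES: 10 C, 1 I, 1 N, 2 O.
Implicit hydrogens by atom environment:
  6 × C: 2 H each → 12
  3 × C: 1 H each → 3
  1 × C: 3 H
  1 × I: no H
  1 × N (charge +1): no H
  1 × O: no H
  1 × O (charge -1): no H
  Total hydrogens = 18.
Molecular formula: C10H18INO2

C10H18INO2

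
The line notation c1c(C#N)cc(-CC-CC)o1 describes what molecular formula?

C9H11NO

Heavy atoms from the SMILES: 9 C, 1 N, 1 O.
Implicit hydrogens by atom environment:
  3 × C: 2 H each → 6
  2 × C (aromatic): 1 H each → 2
  2 × C (aromatic): no H
  1 × C: 3 H
  1 × C: no H
  1 × N: no H
  1 × O (aromatic): no H
  Total hydrogens = 11.
Molecular formula: C9H11NO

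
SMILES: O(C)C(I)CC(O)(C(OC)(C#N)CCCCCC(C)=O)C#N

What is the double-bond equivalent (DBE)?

Molecular formula from the SMILES: C15H23IN2O4.
DoU = (2C + 2 + N − H − X)/2 = (2·15 + 2 + 2 − 23 − 1)/2 = 10/2 = 5.
(Structurally: 0 ring(s) + 5 π bond(s) = 5.)

5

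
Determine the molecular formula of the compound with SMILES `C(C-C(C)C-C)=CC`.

Heavy atoms from the SMILES: 8 C.
Implicit hydrogens by atom environment:
  3 × C: 3 H each → 9
  3 × C: 1 H each → 3
  2 × C: 2 H each → 4
  Total hydrogens = 16.
Molecular formula: C8H16

C8H16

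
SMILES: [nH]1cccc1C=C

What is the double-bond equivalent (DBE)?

Molecular formula from the SMILES: C6H7N.
DoU = (2C + 2 + N − H − X)/2 = (2·6 + 2 + 1 − 7 − 0)/2 = 8/2 = 4.
(Structurally: 1 ring(s) + 3 π bond(s) = 4.)

4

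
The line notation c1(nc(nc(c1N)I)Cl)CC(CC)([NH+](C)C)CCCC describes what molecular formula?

C14H25ClIN4+

Heavy atoms from the SMILES: 14 C, 1 Cl, 1 I, 4 N.
Implicit hydrogens by atom environment:
  5 × C: 2 H each → 10
  4 × C: 3 H each → 12
  4 × C (aromatic): no H
  2 × N (aromatic): no H
  1 × C: no H
  1 × Cl: no H
  1 × I: no H
  1 × N: 2 H
  1 × N (charge +1): 1 H
  Total hydrogens = 25.
Net charge +1.
Molecular formula: C14H25ClIN4+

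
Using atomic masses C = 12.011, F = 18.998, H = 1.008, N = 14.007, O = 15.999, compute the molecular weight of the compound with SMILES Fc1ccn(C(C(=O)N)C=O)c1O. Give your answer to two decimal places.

186.14

Molecular formula: C7H7FN2O3.
M = 7×12.011 + 1×18.998 + 7×1.008 + 2×14.007 + 3×15.999 = 186.14 g/mol.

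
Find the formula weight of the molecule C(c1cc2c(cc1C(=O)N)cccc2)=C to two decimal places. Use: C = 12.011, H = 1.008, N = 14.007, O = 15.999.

197.24

Molecular formula: C13H11NO.
M = 13×12.011 + 11×1.008 + 1×14.007 + 1×15.999 = 197.24 g/mol.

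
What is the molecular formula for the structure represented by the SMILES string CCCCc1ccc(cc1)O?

C10H14O

Heavy atoms from the SMILES: 10 C, 1 O.
Implicit hydrogens by atom environment:
  4 × C (aromatic): 1 H each → 4
  3 × C: 2 H each → 6
  2 × C (aromatic): no H
  1 × C: 3 H
  1 × O: 1 H
  Total hydrogens = 14.
Molecular formula: C10H14O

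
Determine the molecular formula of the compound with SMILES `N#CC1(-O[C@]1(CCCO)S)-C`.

Heavy atoms from the SMILES: 7 C, 1 N, 2 O, 1 S.
Implicit hydrogens by atom environment:
  3 × C: 2 H each → 6
  3 × C: no H
  1 × C: 3 H
  1 × N: no H
  1 × O: 1 H
  1 × O: no H
  1 × S: 1 H
  Total hydrogens = 11.
Molecular formula: C7H11NO2S

C7H11NO2S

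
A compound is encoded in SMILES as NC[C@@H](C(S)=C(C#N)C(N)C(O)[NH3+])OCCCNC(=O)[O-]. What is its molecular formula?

Heavy atoms from the SMILES: 11 C, 5 N, 4 O, 1 S.
Implicit hydrogens by atom environment:
  4 × C: 2 H each → 8
  4 × C: no H
  3 × C: 1 H each → 3
  2 × N: 2 H each → 4
  2 × O: no H
  1 × N (charge +1): 3 H
  1 × N: 1 H
  1 × N: no H
  1 × O: 1 H
  1 × O (charge -1): no H
  1 × S: 1 H
  Total hydrogens = 21.
Molecular formula: C11H21N5O4S

C11H21N5O4S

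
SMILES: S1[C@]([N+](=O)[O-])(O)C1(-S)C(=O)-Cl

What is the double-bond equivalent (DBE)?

Molecular formula from the SMILES: C3H2ClNO4S2.
DoU = (2C + 2 + N − H − X)/2 = (2·3 + 2 + 1 − 2 − 1)/2 = 6/2 = 3.
(Structurally: 1 ring(s) + 2 π bond(s) = 3.)

3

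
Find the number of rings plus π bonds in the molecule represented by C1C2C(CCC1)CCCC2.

2

Molecular formula from the SMILES: C10H18.
DoU = (2C + 2 + N − H − X)/2 = (2·10 + 2 + 0 − 18 − 0)/2 = 4/2 = 2.
(Structurally: 2 ring(s) + 0 π bond(s) = 2.)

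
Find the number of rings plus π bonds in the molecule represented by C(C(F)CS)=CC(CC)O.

Molecular formula from the SMILES: C7H13FOS.
DoU = (2C + 2 + N − H − X)/2 = (2·7 + 2 + 0 − 13 − 1)/2 = 2/2 = 1.
(Structurally: 0 ring(s) + 1 π bond(s) = 1.)

1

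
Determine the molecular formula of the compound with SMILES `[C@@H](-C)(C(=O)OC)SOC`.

Heavy atoms from the SMILES: 5 C, 3 O, 1 S.
Implicit hydrogens by atom environment:
  3 × C: 3 H each → 9
  3 × O: no H
  1 × C: 1 H
  1 × C: no H
  1 × S: no H
  Total hydrogens = 10.
Molecular formula: C5H10O3S

C5H10O3S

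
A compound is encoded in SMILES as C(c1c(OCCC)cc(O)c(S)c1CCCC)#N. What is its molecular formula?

Heavy atoms from the SMILES: 14 C, 1 N, 2 O, 1 S.
Implicit hydrogens by atom environment:
  5 × C: 2 H each → 10
  5 × C (aromatic): no H
  2 × C: 3 H each → 6
  1 × C (aromatic): 1 H
  1 × C: no H
  1 × N: no H
  1 × O: 1 H
  1 × O: no H
  1 × S: 1 H
  Total hydrogens = 19.
Molecular formula: C14H19NO2S

C14H19NO2S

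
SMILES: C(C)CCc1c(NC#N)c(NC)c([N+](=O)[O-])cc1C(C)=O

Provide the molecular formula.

Heavy atoms from the SMILES: 14 C, 4 N, 3 O.
Implicit hydrogens by atom environment:
  5 × C (aromatic): no H
  3 × C: 3 H each → 9
  3 × C: 2 H each → 6
  2 × C: no H
  2 × N: 1 H each → 2
  2 × O: no H
  1 × C (aromatic): 1 H
  1 × N (charge +1): no H
  1 × N: no H
  1 × O (charge -1): no H
  Total hydrogens = 18.
Molecular formula: C14H18N4O3

C14H18N4O3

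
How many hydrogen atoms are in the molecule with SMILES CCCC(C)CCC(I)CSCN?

Hydrogens are implicit in SMILES; fill each atom to its normal valence:
  6 × C: 2 H each → 12
  2 × C: 3 H each → 6
  2 × C: 1 H each → 2
  1 × I: no H
  1 × N: 2 H
  1 × S: no H
  Total hydrogens = 22.

22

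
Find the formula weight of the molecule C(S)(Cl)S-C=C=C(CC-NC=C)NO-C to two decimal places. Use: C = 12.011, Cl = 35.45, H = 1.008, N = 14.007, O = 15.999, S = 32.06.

Molecular formula: C9H15ClN2OS2.
M = 9×12.011 + 1×35.45 + 15×1.008 + 2×14.007 + 1×15.999 + 2×32.06 = 266.80 g/mol.

266.80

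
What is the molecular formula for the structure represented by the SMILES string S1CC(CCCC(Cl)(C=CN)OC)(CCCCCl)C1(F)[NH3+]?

C14H26Cl2FN2OS+

Heavy atoms from the SMILES: 14 C, 2 Cl, 1 F, 2 N, 1 O, 1 S.
Implicit hydrogens by atom environment:
  8 × C: 2 H each → 16
  3 × C: no H
  2 × C: 1 H each → 2
  2 × Cl: no H
  1 × C: 3 H
  1 × F: no H
  1 × N (charge +1): 3 H
  1 × N: 2 H
  1 × O: no H
  1 × S: no H
  Total hydrogens = 26.
Net charge +1.
Molecular formula: C14H26Cl2FN2OS+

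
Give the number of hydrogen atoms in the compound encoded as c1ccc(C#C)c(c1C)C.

10

Hydrogens are implicit in SMILES; fill each atom to its normal valence:
  3 × C (aromatic): 1 H each → 3
  3 × C (aromatic): no H
  2 × C: 3 H each → 6
  1 × C: 1 H
  1 × C: no H
  Total hydrogens = 10.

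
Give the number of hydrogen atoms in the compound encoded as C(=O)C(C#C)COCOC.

Hydrogens are implicit in SMILES; fill each atom to its normal valence:
  3 × C: 1 H each → 3
  3 × O: no H
  2 × C: 2 H each → 4
  1 × C: 3 H
  1 × C: no H
  Total hydrogens = 10.

10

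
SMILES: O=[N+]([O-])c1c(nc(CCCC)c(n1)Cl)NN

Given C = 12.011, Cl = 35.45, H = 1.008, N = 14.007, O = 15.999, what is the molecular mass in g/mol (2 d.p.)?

245.67

Molecular formula: C8H12ClN5O2.
M = 8×12.011 + 1×35.45 + 12×1.008 + 5×14.007 + 2×15.999 = 245.67 g/mol.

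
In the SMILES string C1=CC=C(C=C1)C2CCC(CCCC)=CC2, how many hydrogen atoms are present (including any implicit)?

22

Hydrogens are implicit in SMILES; fill each atom to its normal valence:
  6 × C: 2 H each → 12
  5 × C (aromatic): 1 H each → 5
  2 × C: 1 H each → 2
  1 × C: 3 H
  1 × C: no H
  1 × C (aromatic): no H
  Total hydrogens = 22.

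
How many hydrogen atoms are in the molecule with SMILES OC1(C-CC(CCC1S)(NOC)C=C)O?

Hydrogens are implicit in SMILES; fill each atom to its normal valence:
  5 × C: 2 H each → 10
  2 × C: 1 H each → 2
  2 × C: no H
  2 × O: 1 H each → 2
  1 × C: 3 H
  1 × N: 1 H
  1 × O: no H
  1 × S: 1 H
  Total hydrogens = 19.

19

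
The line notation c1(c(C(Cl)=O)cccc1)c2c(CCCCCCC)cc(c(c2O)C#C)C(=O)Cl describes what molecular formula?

Heavy atoms from the SMILES: 23 C, 2 Cl, 3 O.
Implicit hydrogens by atom environment:
  7 × C (aromatic): no H
  6 × C: 2 H each → 12
  5 × C (aromatic): 1 H each → 5
  3 × C: no H
  2 × Cl: no H
  2 × O: no H
  1 × C: 3 H
  1 × C: 1 H
  1 × O: 1 H
  Total hydrogens = 22.
Molecular formula: C23H22Cl2O3

C23H22Cl2O3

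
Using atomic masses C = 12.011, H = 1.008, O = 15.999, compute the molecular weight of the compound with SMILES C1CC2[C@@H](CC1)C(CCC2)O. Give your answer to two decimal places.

154.25

Molecular formula: C10H18O.
M = 10×12.011 + 18×1.008 + 1×15.999 = 154.25 g/mol.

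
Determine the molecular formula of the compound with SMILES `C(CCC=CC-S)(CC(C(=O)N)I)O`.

C9H16INO2S

Heavy atoms from the SMILES: 9 C, 1 I, 1 N, 2 O, 1 S.
Implicit hydrogens by atom environment:
  4 × C: 2 H each → 8
  4 × C: 1 H each → 4
  1 × C: no H
  1 × I: no H
  1 × N: 2 H
  1 × O: 1 H
  1 × O: no H
  1 × S: 1 H
  Total hydrogens = 16.
Molecular formula: C9H16INO2S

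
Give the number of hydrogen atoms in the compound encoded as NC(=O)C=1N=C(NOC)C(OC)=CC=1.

11

Hydrogens are implicit in SMILES; fill each atom to its normal valence:
  3 × C (aromatic): no H
  3 × O: no H
  2 × C: 3 H each → 6
  2 × C (aromatic): 1 H each → 2
  1 × C: no H
  1 × N: 2 H
  1 × N: 1 H
  1 × N (aromatic): no H
  Total hydrogens = 11.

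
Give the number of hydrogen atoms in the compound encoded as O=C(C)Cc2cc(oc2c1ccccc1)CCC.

18

Hydrogens are implicit in SMILES; fill each atom to its normal valence:
  6 × C (aromatic): 1 H each → 6
  4 × C (aromatic): no H
  3 × C: 2 H each → 6
  2 × C: 3 H each → 6
  1 × C: no H
  1 × O (aromatic): no H
  1 × O: no H
  Total hydrogens = 18.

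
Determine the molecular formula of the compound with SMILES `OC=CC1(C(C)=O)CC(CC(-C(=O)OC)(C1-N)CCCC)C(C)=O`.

C18H29NO5

Heavy atoms from the SMILES: 18 C, 1 N, 5 O.
Implicit hydrogens by atom environment:
  5 × C: 2 H each → 10
  5 × C: no H
  4 × C: 3 H each → 12
  4 × C: 1 H each → 4
  4 × O: no H
  1 × N: 2 H
  1 × O: 1 H
  Total hydrogens = 29.
Molecular formula: C18H29NO5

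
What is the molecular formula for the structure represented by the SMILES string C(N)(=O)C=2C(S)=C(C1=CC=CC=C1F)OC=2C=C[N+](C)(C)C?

Heavy atoms from the SMILES: 16 C, 1 F, 2 N, 2 O, 1 S.
Implicit hydrogens by atom environment:
  6 × C (aromatic): no H
  4 × C (aromatic): 1 H each → 4
  3 × C: 3 H each → 9
  2 × C: 1 H each → 2
  1 × C: no H
  1 × F: no H
  1 × N: 2 H
  1 × N (charge +1): no H
  1 × O (aromatic): no H
  1 × O: no H
  1 × S: 1 H
  Total hydrogens = 18.
Net charge +1.
Molecular formula: C16H18FN2O2S+

C16H18FN2O2S+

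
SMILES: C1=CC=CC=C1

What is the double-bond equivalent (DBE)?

4

Molecular formula from the SMILES: C6H6.
DoU = (2C + 2 + N − H − X)/2 = (2·6 + 2 + 0 − 6 − 0)/2 = 8/2 = 4.
(Structurally: 1 ring(s) + 3 π bond(s) = 4.)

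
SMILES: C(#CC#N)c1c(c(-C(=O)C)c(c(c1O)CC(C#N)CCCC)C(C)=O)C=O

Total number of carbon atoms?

The symbol for carbon appears 21 times in the SMILES. Lowercase c denotes aromatic carbon and counts toward C.

21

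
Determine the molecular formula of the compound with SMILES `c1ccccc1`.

Heavy atoms from the SMILES: 6 C.
Implicit hydrogens by atom environment:
  6 × C (aromatic): 1 H each → 6
  Total hydrogens = 6.
Molecular formula: C6H6

C6H6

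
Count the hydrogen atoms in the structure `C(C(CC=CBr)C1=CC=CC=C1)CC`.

17

Hydrogens are implicit in SMILES; fill each atom to its normal valence:
  5 × C (aromatic): 1 H each → 5
  3 × C: 2 H each → 6
  3 × C: 1 H each → 3
  1 × Br: no H
  1 × C: 3 H
  1 × C (aromatic): no H
  Total hydrogens = 17.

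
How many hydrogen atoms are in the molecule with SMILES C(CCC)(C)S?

Hydrogens are implicit in SMILES; fill each atom to its normal valence:
  2 × C: 3 H each → 6
  2 × C: 2 H each → 4
  1 × C: 1 H
  1 × S: 1 H
  Total hydrogens = 12.

12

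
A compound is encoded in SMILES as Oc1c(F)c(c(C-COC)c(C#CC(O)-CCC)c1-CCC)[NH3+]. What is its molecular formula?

Heavy atoms from the SMILES: 18 C, 1 F, 1 N, 3 O.
Implicit hydrogens by atom environment:
  6 × C: 2 H each → 12
  6 × C (aromatic): no H
  3 × C: 3 H each → 9
  2 × C: no H
  2 × O: 1 H each → 2
  1 × C: 1 H
  1 × F: no H
  1 × N (charge +1): 3 H
  1 × O: no H
  Total hydrogens = 27.
Net charge +1.
Molecular formula: C18H27FNO3+

C18H27FNO3+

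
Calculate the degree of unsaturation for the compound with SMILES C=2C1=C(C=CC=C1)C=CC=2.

7

Molecular formula from the SMILES: C10H8.
DoU = (2C + 2 + N − H − X)/2 = (2·10 + 2 + 0 − 8 − 0)/2 = 14/2 = 7.
(Structurally: 2 ring(s) + 5 π bond(s) = 7.)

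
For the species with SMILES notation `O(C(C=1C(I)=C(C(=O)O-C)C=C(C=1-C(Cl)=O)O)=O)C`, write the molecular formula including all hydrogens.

C11H8ClIO6

Heavy atoms from the SMILES: 11 C, 1 Cl, 1 I, 6 O.
Implicit hydrogens by atom environment:
  5 × C (aromatic): no H
  5 × O: no H
  3 × C: no H
  2 × C: 3 H each → 6
  1 × C (aromatic): 1 H
  1 × Cl: no H
  1 × I: no H
  1 × O: 1 H
  Total hydrogens = 8.
Molecular formula: C11H8ClIO6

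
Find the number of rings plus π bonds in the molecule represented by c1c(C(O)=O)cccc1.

5

Molecular formula from the SMILES: C7H6O2.
DoU = (2C + 2 + N − H − X)/2 = (2·7 + 2 + 0 − 6 − 0)/2 = 10/2 = 5.
(Structurally: 1 ring(s) + 4 π bond(s) = 5.)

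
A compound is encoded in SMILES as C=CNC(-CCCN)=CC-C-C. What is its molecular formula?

Heavy atoms from the SMILES: 10 C, 2 N.
Implicit hydrogens by atom environment:
  6 × C: 2 H each → 12
  2 × C: 1 H each → 2
  1 × C: 3 H
  1 × C: no H
  1 × N: 2 H
  1 × N: 1 H
  Total hydrogens = 20.
Molecular formula: C10H20N2

C10H20N2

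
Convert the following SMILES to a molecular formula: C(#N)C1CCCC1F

Heavy atoms from the SMILES: 6 C, 1 F, 1 N.
Implicit hydrogens by atom environment:
  3 × C: 2 H each → 6
  2 × C: 1 H each → 2
  1 × C: no H
  1 × F: no H
  1 × N: no H
  Total hydrogens = 8.
Molecular formula: C6H8FN

C6H8FN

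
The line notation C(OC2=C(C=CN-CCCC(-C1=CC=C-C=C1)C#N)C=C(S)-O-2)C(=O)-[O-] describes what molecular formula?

C19H19N2O4S-

Heavy atoms from the SMILES: 19 C, 2 N, 4 O, 1 S.
Implicit hydrogens by atom environment:
  6 × C (aromatic): 1 H each → 6
  4 × C: 2 H each → 8
  4 × C (aromatic): no H
  3 × C: 1 H each → 3
  2 × C: no H
  2 × O: no H
  1 × N: 1 H
  1 × N: no H
  1 × O (aromatic): no H
  1 × O (charge -1): no H
  1 × S: 1 H
  Total hydrogens = 19.
Net charge -1.
Molecular formula: C19H19N2O4S-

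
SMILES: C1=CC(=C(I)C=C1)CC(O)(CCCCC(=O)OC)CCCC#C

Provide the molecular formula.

Heavy atoms from the SMILES: 19 C, 1 I, 3 O.
Implicit hydrogens by atom environment:
  8 × C: 2 H each → 16
  4 × C (aromatic): 1 H each → 4
  3 × C: no H
  2 × C (aromatic): no H
  2 × O: no H
  1 × C: 3 H
  1 × C: 1 H
  1 × I: no H
  1 × O: 1 H
  Total hydrogens = 25.
Molecular formula: C19H25IO3

C19H25IO3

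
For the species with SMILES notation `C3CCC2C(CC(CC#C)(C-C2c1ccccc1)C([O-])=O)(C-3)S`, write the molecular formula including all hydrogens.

Heavy atoms from the SMILES: 20 C, 2 O, 1 S.
Implicit hydrogens by atom environment:
  7 × C: 2 H each → 14
  5 × C (aromatic): 1 H each → 5
  4 × C: no H
  3 × C: 1 H each → 3
  1 × C (aromatic): no H
  1 × O: no H
  1 × O (charge -1): no H
  1 × S: 1 H
  Total hydrogens = 23.
Net charge -1.
Molecular formula: C20H23O2S-

C20H23O2S-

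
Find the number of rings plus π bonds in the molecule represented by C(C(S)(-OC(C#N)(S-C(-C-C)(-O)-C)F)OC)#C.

Molecular formula from the SMILES: C10H14FNO3S2.
DoU = (2C + 2 + N − H − X)/2 = (2·10 + 2 + 1 − 14 − 1)/2 = 8/2 = 4.
(Structurally: 0 ring(s) + 4 π bond(s) = 4.)

4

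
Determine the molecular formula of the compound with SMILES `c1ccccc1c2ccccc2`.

Heavy atoms from the SMILES: 12 C.
Implicit hydrogens by atom environment:
  10 × C (aromatic): 1 H each → 10
  2 × C (aromatic): no H
  Total hydrogens = 10.
Molecular formula: C12H10

C12H10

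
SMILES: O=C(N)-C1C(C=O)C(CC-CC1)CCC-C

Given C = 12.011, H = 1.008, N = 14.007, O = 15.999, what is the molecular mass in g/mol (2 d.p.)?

Molecular formula: C13H23NO2.
M = 13×12.011 + 23×1.008 + 1×14.007 + 2×15.999 = 225.33 g/mol.

225.33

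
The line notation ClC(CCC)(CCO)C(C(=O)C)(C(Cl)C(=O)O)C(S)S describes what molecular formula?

C12H20Cl2O4S2

Heavy atoms from the SMILES: 12 C, 2 Cl, 4 O, 2 S.
Implicit hydrogens by atom environment:
  4 × C: 2 H each → 8
  4 × C: no H
  2 × C: 3 H each → 6
  2 × C: 1 H each → 2
  2 × Cl: no H
  2 × O: 1 H each → 2
  2 × O: no H
  2 × S: 1 H each → 2
  Total hydrogens = 20.
Molecular formula: C12H20Cl2O4S2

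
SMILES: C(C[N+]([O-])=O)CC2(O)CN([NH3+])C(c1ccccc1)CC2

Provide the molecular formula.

C14H22N3O3+

Heavy atoms from the SMILES: 14 C, 3 N, 3 O.
Implicit hydrogens by atom environment:
  6 × C: 2 H each → 12
  5 × C (aromatic): 1 H each → 5
  1 × C: 1 H
  1 × C: no H
  1 × C (aromatic): no H
  1 × N (charge +1): 3 H
  1 × N: no H
  1 × N (charge +1): no H
  1 × O: 1 H
  1 × O: no H
  1 × O (charge -1): no H
  Total hydrogens = 22.
Net charge +1.
Molecular formula: C14H22N3O3+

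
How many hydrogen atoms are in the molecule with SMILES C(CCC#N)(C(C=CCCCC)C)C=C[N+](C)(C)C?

31

Hydrogens are implicit in SMILES; fill each atom to its normal valence:
  6 × C: 1 H each → 6
  5 × C: 3 H each → 15
  5 × C: 2 H each → 10
  1 × C: no H
  1 × N: no H
  1 × N (charge +1): no H
  Total hydrogens = 31.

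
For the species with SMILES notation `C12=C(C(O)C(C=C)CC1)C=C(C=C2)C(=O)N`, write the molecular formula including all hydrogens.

Heavy atoms from the SMILES: 13 C, 1 N, 2 O.
Implicit hydrogens by atom environment:
  3 × C: 2 H each → 6
  3 × C (aromatic): 1 H each → 3
  3 × C: 1 H each → 3
  3 × C (aromatic): no H
  1 × C: no H
  1 × N: 2 H
  1 × O: 1 H
  1 × O: no H
  Total hydrogens = 15.
Molecular formula: C13H15NO2

C13H15NO2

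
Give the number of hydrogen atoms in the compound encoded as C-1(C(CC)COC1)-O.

12

Hydrogens are implicit in SMILES; fill each atom to its normal valence:
  3 × C: 2 H each → 6
  2 × C: 1 H each → 2
  1 × C: 3 H
  1 × O: 1 H
  1 × O: no H
  Total hydrogens = 12.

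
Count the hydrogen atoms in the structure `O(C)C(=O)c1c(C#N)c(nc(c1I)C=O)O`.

Hydrogens are implicit in SMILES; fill each atom to its normal valence:
  5 × C (aromatic): no H
  3 × O: no H
  2 × C: no H
  1 × C: 3 H
  1 × C: 1 H
  1 × I: no H
  1 × N (aromatic): no H
  1 × N: no H
  1 × O: 1 H
  Total hydrogens = 5.

5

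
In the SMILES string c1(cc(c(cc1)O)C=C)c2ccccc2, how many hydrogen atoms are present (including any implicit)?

12

Hydrogens are implicit in SMILES; fill each atom to its normal valence:
  8 × C (aromatic): 1 H each → 8
  4 × C (aromatic): no H
  1 × C: 2 H
  1 × C: 1 H
  1 × O: 1 H
  Total hydrogens = 12.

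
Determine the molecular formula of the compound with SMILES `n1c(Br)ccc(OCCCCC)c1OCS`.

C11H16BrNO2S

Heavy atoms from the SMILES: 1 Br, 11 C, 1 N, 2 O, 1 S.
Implicit hydrogens by atom environment:
  5 × C: 2 H each → 10
  3 × C (aromatic): no H
  2 × C (aromatic): 1 H each → 2
  2 × O: no H
  1 × Br: no H
  1 × C: 3 H
  1 × N (aromatic): no H
  1 × S: 1 H
  Total hydrogens = 16.
Molecular formula: C11H16BrNO2S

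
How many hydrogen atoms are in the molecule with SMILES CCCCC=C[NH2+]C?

16

Hydrogens are implicit in SMILES; fill each atom to its normal valence:
  3 × C: 2 H each → 6
  2 × C: 3 H each → 6
  2 × C: 1 H each → 2
  1 × N (charge +1): 2 H
  Total hydrogens = 16.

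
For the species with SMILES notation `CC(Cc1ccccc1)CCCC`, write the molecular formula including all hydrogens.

Heavy atoms from the SMILES: 13 C.
Implicit hydrogens by atom environment:
  5 × C (aromatic): 1 H each → 5
  4 × C: 2 H each → 8
  2 × C: 3 H each → 6
  1 × C: 1 H
  1 × C (aromatic): no H
  Total hydrogens = 20.
Molecular formula: C13H20

C13H20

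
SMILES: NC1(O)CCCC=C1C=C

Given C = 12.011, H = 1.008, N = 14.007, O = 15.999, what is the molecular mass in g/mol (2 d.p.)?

139.20

Molecular formula: C8H13NO.
M = 8×12.011 + 13×1.008 + 1×14.007 + 1×15.999 = 139.20 g/mol.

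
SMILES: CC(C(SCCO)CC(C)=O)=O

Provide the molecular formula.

Heavy atoms from the SMILES: 8 C, 3 O, 1 S.
Implicit hydrogens by atom environment:
  3 × C: 2 H each → 6
  2 × C: 3 H each → 6
  2 × C: no H
  2 × O: no H
  1 × C: 1 H
  1 × O: 1 H
  1 × S: no H
  Total hydrogens = 14.
Molecular formula: C8H14O3S

C8H14O3S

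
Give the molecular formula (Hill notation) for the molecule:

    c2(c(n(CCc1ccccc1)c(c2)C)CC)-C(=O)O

C16H19NO2

Heavy atoms from the SMILES: 16 C, 1 N, 2 O.
Implicit hydrogens by atom environment:
  6 × C (aromatic): 1 H each → 6
  4 × C (aromatic): no H
  3 × C: 2 H each → 6
  2 × C: 3 H each → 6
  1 × C: no H
  1 × N (aromatic): no H
  1 × O: 1 H
  1 × O: no H
  Total hydrogens = 19.
Molecular formula: C16H19NO2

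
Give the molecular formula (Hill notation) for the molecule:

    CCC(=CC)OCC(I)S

C7H13IOS

Heavy atoms from the SMILES: 7 C, 1 I, 1 O, 1 S.
Implicit hydrogens by atom environment:
  2 × C: 3 H each → 6
  2 × C: 2 H each → 4
  2 × C: 1 H each → 2
  1 × C: no H
  1 × I: no H
  1 × O: no H
  1 × S: 1 H
  Total hydrogens = 13.
Molecular formula: C7H13IOS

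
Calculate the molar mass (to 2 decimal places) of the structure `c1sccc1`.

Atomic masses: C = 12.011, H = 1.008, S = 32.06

84.14

Molecular formula: C4H4S.
M = 4×12.011 + 4×1.008 + 1×32.06 = 84.14 g/mol.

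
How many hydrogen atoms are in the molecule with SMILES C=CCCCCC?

Hydrogens are implicit in SMILES; fill each atom to its normal valence:
  5 × C: 2 H each → 10
  1 × C: 3 H
  1 × C: 1 H
  Total hydrogens = 14.

14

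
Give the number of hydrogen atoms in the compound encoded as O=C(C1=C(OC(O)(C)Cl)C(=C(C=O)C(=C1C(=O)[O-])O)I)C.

Hydrogens are implicit in SMILES; fill each atom to its normal valence:
  6 × C (aromatic): no H
  4 × O: no H
  3 × C: no H
  2 × C: 3 H each → 6
  2 × O: 1 H each → 2
  1 × C: 1 H
  1 × Cl: no H
  1 × I: no H
  1 × O (charge -1): no H
  Total hydrogens = 9.

9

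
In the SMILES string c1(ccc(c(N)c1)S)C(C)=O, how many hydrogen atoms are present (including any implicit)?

9

Hydrogens are implicit in SMILES; fill each atom to its normal valence:
  3 × C (aromatic): 1 H each → 3
  3 × C (aromatic): no H
  1 × C: 3 H
  1 × C: no H
  1 × N: 2 H
  1 × O: no H
  1 × S: 1 H
  Total hydrogens = 9.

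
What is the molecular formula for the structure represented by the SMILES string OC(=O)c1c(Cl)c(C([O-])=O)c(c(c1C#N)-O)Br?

C9H2BrClNO5-

Heavy atoms from the SMILES: 1 Br, 9 C, 1 Cl, 1 N, 5 O.
Implicit hydrogens by atom environment:
  6 × C (aromatic): no H
  3 × C: no H
  2 × O: 1 H each → 2
  2 × O: no H
  1 × Br: no H
  1 × Cl: no H
  1 × N: no H
  1 × O (charge -1): no H
  Total hydrogens = 2.
Net charge -1.
Molecular formula: C9H2BrClNO5-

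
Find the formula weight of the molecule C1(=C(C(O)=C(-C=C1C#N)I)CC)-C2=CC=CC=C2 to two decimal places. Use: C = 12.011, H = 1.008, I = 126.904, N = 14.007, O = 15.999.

Molecular formula: C15H12INO.
M = 15×12.011 + 12×1.008 + 1×126.904 + 1×14.007 + 1×15.999 = 349.17 g/mol.

349.17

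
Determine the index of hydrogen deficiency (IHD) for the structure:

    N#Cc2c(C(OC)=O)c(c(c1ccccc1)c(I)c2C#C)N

13

Molecular formula from the SMILES: C17H11IN2O2.
DoU = (2C + 2 + N − H − X)/2 = (2·17 + 2 + 2 − 11 − 1)/2 = 26/2 = 13.
(Structurally: 2 ring(s) + 11 π bond(s) = 13.)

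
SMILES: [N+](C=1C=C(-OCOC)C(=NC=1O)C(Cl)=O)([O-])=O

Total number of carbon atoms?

8

The symbol for carbon appears 8 times in the SMILES. (Cl is a single chlorine, not C + l.)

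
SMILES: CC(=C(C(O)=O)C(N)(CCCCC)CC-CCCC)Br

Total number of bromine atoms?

1

The symbol for bromine appears 1 time in the SMILES.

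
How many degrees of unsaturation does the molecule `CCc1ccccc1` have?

4

Molecular formula from the SMILES: C8H10.
DoU = (2C + 2 + N − H − X)/2 = (2·8 + 2 + 0 − 10 − 0)/2 = 8/2 = 4.
(Structurally: 1 ring(s) + 3 π bond(s) = 4.)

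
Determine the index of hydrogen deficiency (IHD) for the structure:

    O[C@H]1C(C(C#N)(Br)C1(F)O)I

3

Molecular formula from the SMILES: C5H4BrFINO2.
DoU = (2C + 2 + N − H − X)/2 = (2·5 + 2 + 1 − 4 − 3)/2 = 6/2 = 3.
(Structurally: 1 ring(s) + 2 π bond(s) = 3.)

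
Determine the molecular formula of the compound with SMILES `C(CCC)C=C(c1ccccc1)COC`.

Heavy atoms from the SMILES: 14 C, 1 O.
Implicit hydrogens by atom environment:
  5 × C (aromatic): 1 H each → 5
  4 × C: 2 H each → 8
  2 × C: 3 H each → 6
  1 × C: 1 H
  1 × C: no H
  1 × C (aromatic): no H
  1 × O: no H
  Total hydrogens = 20.
Molecular formula: C14H20O

C14H20O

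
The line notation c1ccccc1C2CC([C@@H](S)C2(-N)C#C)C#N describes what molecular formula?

C14H14N2S

Heavy atoms from the SMILES: 14 C, 2 N, 1 S.
Implicit hydrogens by atom environment:
  5 × C (aromatic): 1 H each → 5
  4 × C: 1 H each → 4
  3 × C: no H
  1 × C: 2 H
  1 × C (aromatic): no H
  1 × N: 2 H
  1 × N: no H
  1 × S: 1 H
  Total hydrogens = 14.
Molecular formula: C14H14N2S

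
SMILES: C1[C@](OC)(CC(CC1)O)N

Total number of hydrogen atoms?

15

Hydrogens are implicit in SMILES; fill each atom to its normal valence:
  4 × C: 2 H each → 8
  1 × C: 3 H
  1 × C: 1 H
  1 × C: no H
  1 × N: 2 H
  1 × O: 1 H
  1 × O: no H
  Total hydrogens = 15.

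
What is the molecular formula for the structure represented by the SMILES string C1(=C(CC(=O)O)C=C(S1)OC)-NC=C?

C9H11NO3S

Heavy atoms from the SMILES: 9 C, 1 N, 3 O, 1 S.
Implicit hydrogens by atom environment:
  3 × C (aromatic): no H
  2 × C: 2 H each → 4
  2 × O: no H
  1 × C: 3 H
  1 × C (aromatic): 1 H
  1 × C: 1 H
  1 × C: no H
  1 × N: 1 H
  1 × O: 1 H
  1 × S (aromatic): no H
  Total hydrogens = 11.
Molecular formula: C9H11NO3S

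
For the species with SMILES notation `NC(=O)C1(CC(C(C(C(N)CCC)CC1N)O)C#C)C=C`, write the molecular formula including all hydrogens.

C16H27N3O2

Heavy atoms from the SMILES: 16 C, 3 N, 2 O.
Implicit hydrogens by atom environment:
  7 × C: 1 H each → 7
  5 × C: 2 H each → 10
  3 × C: no H
  3 × N: 2 H each → 6
  1 × C: 3 H
  1 × O: 1 H
  1 × O: no H
  Total hydrogens = 27.
Molecular formula: C16H27N3O2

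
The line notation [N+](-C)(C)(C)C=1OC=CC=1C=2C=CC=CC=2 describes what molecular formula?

Heavy atoms from the SMILES: 13 C, 1 N, 1 O.
Implicit hydrogens by atom environment:
  7 × C (aromatic): 1 H each → 7
  3 × C: 3 H each → 9
  3 × C (aromatic): no H
  1 × N (charge +1): no H
  1 × O (aromatic): no H
  Total hydrogens = 16.
Net charge +1.
Molecular formula: C13H16NO+

C13H16NO+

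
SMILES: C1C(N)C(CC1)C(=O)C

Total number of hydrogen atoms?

Hydrogens are implicit in SMILES; fill each atom to its normal valence:
  3 × C: 2 H each → 6
  2 × C: 1 H each → 2
  1 × C: 3 H
  1 × C: no H
  1 × N: 2 H
  1 × O: no H
  Total hydrogens = 13.

13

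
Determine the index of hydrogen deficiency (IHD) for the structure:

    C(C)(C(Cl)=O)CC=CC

2

Molecular formula from the SMILES: C7H11ClO.
DoU = (2C + 2 + N − H − X)/2 = (2·7 + 2 + 0 − 11 − 1)/2 = 4/2 = 2.
(Structurally: 0 ring(s) + 2 π bond(s) = 2.)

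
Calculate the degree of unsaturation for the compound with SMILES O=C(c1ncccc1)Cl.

Molecular formula from the SMILES: C6H4ClNO.
DoU = (2C + 2 + N − H − X)/2 = (2·6 + 2 + 1 − 4 − 1)/2 = 10/2 = 5.
(Structurally: 1 ring(s) + 4 π bond(s) = 5.)

5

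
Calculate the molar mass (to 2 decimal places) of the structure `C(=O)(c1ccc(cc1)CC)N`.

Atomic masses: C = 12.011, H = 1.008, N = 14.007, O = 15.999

Molecular formula: C9H11NO.
M = 9×12.011 + 11×1.008 + 1×14.007 + 1×15.999 = 149.19 g/mol.

149.19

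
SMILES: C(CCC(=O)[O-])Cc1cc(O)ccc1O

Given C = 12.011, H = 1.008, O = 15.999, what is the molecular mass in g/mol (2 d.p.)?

209.22

Molecular formula: C11H13O4-.
M = 11×12.011 + 13×1.008 + 4×15.999 = 209.22 g/mol.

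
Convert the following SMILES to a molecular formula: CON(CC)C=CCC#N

Heavy atoms from the SMILES: 7 C, 2 N, 1 O.
Implicit hydrogens by atom environment:
  2 × C: 3 H each → 6
  2 × C: 2 H each → 4
  2 × C: 1 H each → 2
  2 × N: no H
  1 × C: no H
  1 × O: no H
  Total hydrogens = 12.
Molecular formula: C7H12N2O

C7H12N2O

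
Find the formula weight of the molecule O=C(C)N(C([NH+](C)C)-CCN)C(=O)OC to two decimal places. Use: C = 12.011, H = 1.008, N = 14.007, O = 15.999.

Molecular formula: C9H20N3O3+.
M = 9×12.011 + 20×1.008 + 3×14.007 + 3×15.999 = 218.28 g/mol.

218.28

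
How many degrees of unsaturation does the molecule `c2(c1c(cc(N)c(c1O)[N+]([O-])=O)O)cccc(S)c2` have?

Molecular formula from the SMILES: C12H10N2O4S.
DoU = (2C + 2 + N − H − X)/2 = (2·12 + 2 + 2 − 10 − 0)/2 = 18/2 = 9.
(Structurally: 2 ring(s) + 7 π bond(s) = 9.)

9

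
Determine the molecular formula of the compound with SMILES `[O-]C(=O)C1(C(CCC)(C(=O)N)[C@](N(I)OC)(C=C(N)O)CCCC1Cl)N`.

Heavy atoms from the SMILES: 15 C, 1 Cl, 1 I, 4 N, 5 O.
Implicit hydrogens by atom environment:
  6 × C: no H
  5 × C: 2 H each → 10
  3 × N: 2 H each → 6
  3 × O: no H
  2 × C: 3 H each → 6
  2 × C: 1 H each → 2
  1 × Cl: no H
  1 × I: no H
  1 × N: no H
  1 × O: 1 H
  1 × O (charge -1): no H
  Total hydrogens = 25.
Net charge -1.
Molecular formula: C15H25ClIN4O5-

C15H25ClIN4O5-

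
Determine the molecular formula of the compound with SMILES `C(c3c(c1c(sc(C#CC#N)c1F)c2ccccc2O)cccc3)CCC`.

Heavy atoms from the SMILES: 23 C, 1 F, 1 N, 1 O, 1 S.
Implicit hydrogens by atom environment:
  8 × C (aromatic): 1 H each → 8
  8 × C (aromatic): no H
  3 × C: 2 H each → 6
  3 × C: no H
  1 × C: 3 H
  1 × F: no H
  1 × N: no H
  1 × O: 1 H
  1 × S (aromatic): no H
  Total hydrogens = 18.
Molecular formula: C23H18FNOS

C23H18FNOS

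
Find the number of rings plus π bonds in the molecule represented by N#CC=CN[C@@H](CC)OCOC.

Molecular formula from the SMILES: C8H14N2O2.
DoU = (2C + 2 + N − H − X)/2 = (2·8 + 2 + 2 − 14 − 0)/2 = 6/2 = 3.
(Structurally: 0 ring(s) + 3 π bond(s) = 3.)

3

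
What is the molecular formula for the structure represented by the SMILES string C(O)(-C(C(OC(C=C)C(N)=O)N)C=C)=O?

Heavy atoms from the SMILES: 9 C, 2 N, 4 O.
Implicit hydrogens by atom environment:
  5 × C: 1 H each → 5
  3 × O: no H
  2 × C: 2 H each → 4
  2 × C: no H
  2 × N: 2 H each → 4
  1 × O: 1 H
  Total hydrogens = 14.
Molecular formula: C9H14N2O4

C9H14N2O4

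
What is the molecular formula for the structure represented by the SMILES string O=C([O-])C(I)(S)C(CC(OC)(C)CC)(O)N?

C9H17INO4S-

Heavy atoms from the SMILES: 9 C, 1 I, 1 N, 4 O, 1 S.
Implicit hydrogens by atom environment:
  4 × C: no H
  3 × C: 3 H each → 9
  2 × C: 2 H each → 4
  2 × O: no H
  1 × I: no H
  1 × N: 2 H
  1 × O: 1 H
  1 × O (charge -1): no H
  1 × S: 1 H
  Total hydrogens = 17.
Net charge -1.
Molecular formula: C9H17INO4S-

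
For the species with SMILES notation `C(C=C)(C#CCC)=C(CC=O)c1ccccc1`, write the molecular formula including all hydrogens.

Heavy atoms from the SMILES: 16 C, 1 O.
Implicit hydrogens by atom environment:
  5 × C (aromatic): 1 H each → 5
  4 × C: no H
  3 × C: 2 H each → 6
  2 × C: 1 H each → 2
  1 × C: 3 H
  1 × C (aromatic): no H
  1 × O: no H
  Total hydrogens = 16.
Molecular formula: C16H16O

C16H16O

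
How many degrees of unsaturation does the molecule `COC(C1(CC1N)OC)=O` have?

Molecular formula from the SMILES: C6H11NO3.
DoU = (2C + 2 + N − H − X)/2 = (2·6 + 2 + 1 − 11 − 0)/2 = 4/2 = 2.
(Structurally: 1 ring(s) + 1 π bond(s) = 2.)

2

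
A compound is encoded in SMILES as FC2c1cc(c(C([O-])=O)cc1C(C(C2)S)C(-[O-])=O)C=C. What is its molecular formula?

Heavy atoms from the SMILES: 14 C, 1 F, 4 O, 1 S.
Implicit hydrogens by atom environment:
  4 × C: 1 H each → 4
  4 × C (aromatic): no H
  2 × C: 2 H each → 4
  2 × C (aromatic): 1 H each → 2
  2 × C: no H
  2 × O: no H
  2 × O (charge -1): no H
  1 × F: no H
  1 × S: 1 H
  Total hydrogens = 11.
Net charge -2.
Molecular formula: [C14H11FO4S]2-

[C14H11FO4S]2-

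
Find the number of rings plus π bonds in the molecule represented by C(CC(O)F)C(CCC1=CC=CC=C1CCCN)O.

4

Molecular formula from the SMILES: C15H24FNO2.
DoU = (2C + 2 + N − H − X)/2 = (2·15 + 2 + 1 − 24 − 1)/2 = 8/2 = 4.
(Structurally: 1 ring(s) + 3 π bond(s) = 4.)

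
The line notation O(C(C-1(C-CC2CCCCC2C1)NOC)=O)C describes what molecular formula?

Heavy atoms from the SMILES: 13 C, 1 N, 3 O.
Implicit hydrogens by atom environment:
  7 × C: 2 H each → 14
  3 × O: no H
  2 × C: 3 H each → 6
  2 × C: 1 H each → 2
  2 × C: no H
  1 × N: 1 H
  Total hydrogens = 23.
Molecular formula: C13H23NO3

C13H23NO3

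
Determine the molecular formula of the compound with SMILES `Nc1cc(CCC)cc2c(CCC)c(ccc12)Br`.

C16H20BrN

Heavy atoms from the SMILES: 1 Br, 16 C, 1 N.
Implicit hydrogens by atom environment:
  6 × C (aromatic): no H
  4 × C: 2 H each → 8
  4 × C (aromatic): 1 H each → 4
  2 × C: 3 H each → 6
  1 × Br: no H
  1 × N: 2 H
  Total hydrogens = 20.
Molecular formula: C16H20BrN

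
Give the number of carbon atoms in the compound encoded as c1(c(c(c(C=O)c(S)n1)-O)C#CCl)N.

The symbol for carbon appears 8 times in the SMILES. Lowercase c denotes aromatic carbon and counts toward C.

8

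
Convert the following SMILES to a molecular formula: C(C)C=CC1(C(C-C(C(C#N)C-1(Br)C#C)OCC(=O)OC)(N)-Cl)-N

Heavy atoms from the SMILES: 1 Br, 16 C, 1 Cl, 3 N, 3 O.
Implicit hydrogens by atom environment:
  6 × C: no H
  5 × C: 1 H each → 5
  3 × C: 2 H each → 6
  3 × O: no H
  2 × C: 3 H each → 6
  2 × N: 2 H each → 4
  1 × Br: no H
  1 × Cl: no H
  1 × N: no H
  Total hydrogens = 21.
Molecular formula: C16H21BrClN3O3

C16H21BrClN3O3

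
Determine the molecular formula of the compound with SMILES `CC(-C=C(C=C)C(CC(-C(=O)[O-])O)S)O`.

Heavy atoms from the SMILES: 10 C, 4 O, 1 S.
Implicit hydrogens by atom environment:
  5 × C: 1 H each → 5
  2 × C: 2 H each → 4
  2 × C: no H
  2 × O: 1 H each → 2
  1 × C: 3 H
  1 × O: no H
  1 × O (charge -1): no H
  1 × S: 1 H
  Total hydrogens = 15.
Net charge -1.
Molecular formula: C10H15O4S-

C10H15O4S-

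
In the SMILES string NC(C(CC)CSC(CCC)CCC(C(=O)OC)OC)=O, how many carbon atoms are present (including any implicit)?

15

The symbol for carbon appears 15 times in the SMILES.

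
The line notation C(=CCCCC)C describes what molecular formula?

C7H14

Heavy atoms from the SMILES: 7 C.
Implicit hydrogens by atom environment:
  3 × C: 2 H each → 6
  2 × C: 3 H each → 6
  2 × C: 1 H each → 2
  Total hydrogens = 14.
Molecular formula: C7H14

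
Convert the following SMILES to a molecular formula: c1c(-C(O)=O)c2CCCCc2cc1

C11H12O2

Heavy atoms from the SMILES: 11 C, 2 O.
Implicit hydrogens by atom environment:
  4 × C: 2 H each → 8
  3 × C (aromatic): 1 H each → 3
  3 × C (aromatic): no H
  1 × C: no H
  1 × O: 1 H
  1 × O: no H
  Total hydrogens = 12.
Molecular formula: C11H12O2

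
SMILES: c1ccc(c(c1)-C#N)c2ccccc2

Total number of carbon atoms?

The symbol for carbon appears 13 times in the SMILES. Lowercase c denotes aromatic carbon and counts toward C.

13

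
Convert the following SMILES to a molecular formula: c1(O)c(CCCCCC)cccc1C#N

C13H17NO

Heavy atoms from the SMILES: 13 C, 1 N, 1 O.
Implicit hydrogens by atom environment:
  5 × C: 2 H each → 10
  3 × C (aromatic): 1 H each → 3
  3 × C (aromatic): no H
  1 × C: 3 H
  1 × C: no H
  1 × N: no H
  1 × O: 1 H
  Total hydrogens = 17.
Molecular formula: C13H17NO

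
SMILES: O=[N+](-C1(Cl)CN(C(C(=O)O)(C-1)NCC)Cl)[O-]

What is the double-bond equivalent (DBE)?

Molecular formula from the SMILES: C7H11Cl2N3O4.
DoU = (2C + 2 + N − H − X)/2 = (2·7 + 2 + 3 − 11 − 2)/2 = 6/2 = 3.
(Structurally: 1 ring(s) + 2 π bond(s) = 3.)

3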